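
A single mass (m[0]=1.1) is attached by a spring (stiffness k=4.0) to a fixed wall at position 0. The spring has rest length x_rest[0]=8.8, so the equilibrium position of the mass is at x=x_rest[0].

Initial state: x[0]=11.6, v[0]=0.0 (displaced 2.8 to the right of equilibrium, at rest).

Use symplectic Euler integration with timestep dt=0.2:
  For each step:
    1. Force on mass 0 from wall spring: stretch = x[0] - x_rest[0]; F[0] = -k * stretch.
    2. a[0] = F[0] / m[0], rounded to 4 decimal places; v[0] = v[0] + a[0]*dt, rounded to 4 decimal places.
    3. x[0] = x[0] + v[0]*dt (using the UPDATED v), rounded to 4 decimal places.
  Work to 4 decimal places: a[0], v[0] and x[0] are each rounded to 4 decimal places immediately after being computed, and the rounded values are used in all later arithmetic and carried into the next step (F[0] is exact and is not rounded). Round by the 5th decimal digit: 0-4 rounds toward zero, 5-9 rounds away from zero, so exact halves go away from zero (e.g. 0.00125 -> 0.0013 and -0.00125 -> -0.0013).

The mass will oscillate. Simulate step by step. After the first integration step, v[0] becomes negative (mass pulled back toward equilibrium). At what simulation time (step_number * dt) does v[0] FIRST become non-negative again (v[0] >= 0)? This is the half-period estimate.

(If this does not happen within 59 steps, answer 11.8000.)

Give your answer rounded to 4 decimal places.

Step 0: x=[11.6000] v=[0.0000]
Step 1: x=[11.1927] v=[-2.0364]
Step 2: x=[10.4374] v=[-3.7765]
Step 3: x=[9.4439] v=[-4.9673]
Step 4: x=[8.3568] v=[-5.4356]
Step 5: x=[7.3341] v=[-5.1133]
Step 6: x=[6.5247] v=[-4.0472]
Step 7: x=[6.0462] v=[-2.3924]
Step 8: x=[5.9683] v=[-0.3896]
Step 9: x=[6.3023] v=[1.6698]
First v>=0 after going negative at step 9, time=1.8000

Answer: 1.8000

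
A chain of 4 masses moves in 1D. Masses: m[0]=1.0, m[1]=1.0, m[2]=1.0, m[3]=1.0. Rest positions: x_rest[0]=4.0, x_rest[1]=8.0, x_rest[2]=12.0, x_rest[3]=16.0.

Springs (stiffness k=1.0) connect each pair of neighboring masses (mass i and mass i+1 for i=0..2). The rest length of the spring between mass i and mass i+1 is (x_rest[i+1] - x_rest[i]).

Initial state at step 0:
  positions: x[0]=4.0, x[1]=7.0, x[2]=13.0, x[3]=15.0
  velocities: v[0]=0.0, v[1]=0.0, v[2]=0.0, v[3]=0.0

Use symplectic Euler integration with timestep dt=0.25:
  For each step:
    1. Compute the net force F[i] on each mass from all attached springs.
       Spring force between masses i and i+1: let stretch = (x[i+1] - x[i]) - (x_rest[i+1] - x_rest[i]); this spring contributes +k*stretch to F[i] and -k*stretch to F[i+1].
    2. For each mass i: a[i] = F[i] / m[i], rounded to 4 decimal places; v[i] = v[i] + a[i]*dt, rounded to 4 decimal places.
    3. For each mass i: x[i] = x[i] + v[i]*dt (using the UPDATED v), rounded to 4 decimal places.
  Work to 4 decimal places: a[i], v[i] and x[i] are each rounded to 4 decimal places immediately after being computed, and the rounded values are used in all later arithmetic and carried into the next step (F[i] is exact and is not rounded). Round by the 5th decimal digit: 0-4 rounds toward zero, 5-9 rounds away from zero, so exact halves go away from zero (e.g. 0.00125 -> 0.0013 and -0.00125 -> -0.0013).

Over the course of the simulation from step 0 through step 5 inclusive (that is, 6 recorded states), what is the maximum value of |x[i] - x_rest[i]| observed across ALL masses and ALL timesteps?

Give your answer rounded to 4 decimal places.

Step 0: x=[4.0000 7.0000 13.0000 15.0000] v=[0.0000 0.0000 0.0000 0.0000]
Step 1: x=[3.9375 7.1875 12.7500 15.1250] v=[-0.2500 0.7500 -1.0000 0.5000]
Step 2: x=[3.8281 7.5195 12.3008 15.3516] v=[-0.4375 1.3281 -1.7969 0.9063]
Step 3: x=[3.6994 7.9197 11.7434 15.6375] v=[-0.5147 1.6006 -2.2295 1.1436]
Step 4: x=[3.5845 8.2951 11.1904 15.9300] v=[-0.4596 1.5015 -2.2119 1.1701]
Step 5: x=[3.5140 8.5570 10.7527 16.1763] v=[-0.2820 1.0477 -1.7508 0.9852]
Max displacement = 1.2473

Answer: 1.2473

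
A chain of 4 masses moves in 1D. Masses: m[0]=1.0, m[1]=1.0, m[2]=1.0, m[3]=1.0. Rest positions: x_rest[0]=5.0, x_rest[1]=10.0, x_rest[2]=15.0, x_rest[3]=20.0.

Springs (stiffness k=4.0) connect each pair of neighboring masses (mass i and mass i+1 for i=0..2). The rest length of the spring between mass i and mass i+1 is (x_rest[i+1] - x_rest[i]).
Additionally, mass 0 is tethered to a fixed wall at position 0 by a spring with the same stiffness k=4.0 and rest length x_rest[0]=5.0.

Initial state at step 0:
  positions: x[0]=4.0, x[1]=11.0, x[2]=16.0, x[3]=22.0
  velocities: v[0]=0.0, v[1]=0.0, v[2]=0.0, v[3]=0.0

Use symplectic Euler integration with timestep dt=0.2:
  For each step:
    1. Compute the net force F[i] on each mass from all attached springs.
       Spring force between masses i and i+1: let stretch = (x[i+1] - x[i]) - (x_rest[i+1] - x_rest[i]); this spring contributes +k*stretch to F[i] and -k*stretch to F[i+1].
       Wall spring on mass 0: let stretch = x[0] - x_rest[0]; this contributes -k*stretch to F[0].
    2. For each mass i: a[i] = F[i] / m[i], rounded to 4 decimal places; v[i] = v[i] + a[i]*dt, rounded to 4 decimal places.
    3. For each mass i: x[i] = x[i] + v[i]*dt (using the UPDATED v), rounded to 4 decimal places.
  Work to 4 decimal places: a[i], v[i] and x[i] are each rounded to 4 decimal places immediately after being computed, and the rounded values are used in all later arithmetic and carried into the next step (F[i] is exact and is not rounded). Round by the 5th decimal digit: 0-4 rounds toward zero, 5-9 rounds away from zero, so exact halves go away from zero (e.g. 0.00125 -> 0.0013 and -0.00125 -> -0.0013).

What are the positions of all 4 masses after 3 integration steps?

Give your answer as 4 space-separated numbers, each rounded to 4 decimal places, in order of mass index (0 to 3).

Answer: 5.9543 9.9852 16.4019 21.2673

Derivation:
Step 0: x=[4.0000 11.0000 16.0000 22.0000] v=[0.0000 0.0000 0.0000 0.0000]
Step 1: x=[4.4800 10.6800 16.1600 21.8400] v=[2.4000 -1.6000 0.8000 -0.8000]
Step 2: x=[5.2352 10.2448 16.3520 21.5712] v=[3.7760 -2.1760 0.9600 -1.3440]
Step 3: x=[5.9543 9.9852 16.4019 21.2673] v=[3.5955 -1.2979 0.2496 -1.5194]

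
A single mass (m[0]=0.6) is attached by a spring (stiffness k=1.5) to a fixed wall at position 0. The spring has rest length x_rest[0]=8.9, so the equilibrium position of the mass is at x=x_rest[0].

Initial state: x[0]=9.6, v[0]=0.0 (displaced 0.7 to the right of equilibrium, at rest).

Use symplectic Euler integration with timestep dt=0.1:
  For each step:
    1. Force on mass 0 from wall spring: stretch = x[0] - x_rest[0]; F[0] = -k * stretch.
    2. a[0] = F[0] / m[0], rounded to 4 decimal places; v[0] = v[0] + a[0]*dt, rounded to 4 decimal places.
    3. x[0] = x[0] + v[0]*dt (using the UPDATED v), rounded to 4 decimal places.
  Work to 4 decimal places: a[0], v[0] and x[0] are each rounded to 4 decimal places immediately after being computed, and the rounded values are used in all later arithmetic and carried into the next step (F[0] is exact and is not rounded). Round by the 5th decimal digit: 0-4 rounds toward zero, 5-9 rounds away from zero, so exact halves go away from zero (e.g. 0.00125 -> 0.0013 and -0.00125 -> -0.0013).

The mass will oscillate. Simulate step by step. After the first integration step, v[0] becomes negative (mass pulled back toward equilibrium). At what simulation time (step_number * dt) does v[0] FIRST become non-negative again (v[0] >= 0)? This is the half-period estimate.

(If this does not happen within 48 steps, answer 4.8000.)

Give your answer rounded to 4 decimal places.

Step 0: x=[9.6000] v=[0.0000]
Step 1: x=[9.5825] v=[-0.1750]
Step 2: x=[9.5479] v=[-0.3456]
Step 3: x=[9.4971] v=[-0.5076]
Step 4: x=[9.4314] v=[-0.6569]
Step 5: x=[9.3524] v=[-0.7898]
Step 6: x=[9.2621] v=[-0.9029]
Step 7: x=[9.1628] v=[-0.9934]
Step 8: x=[9.0569] v=[-1.0591]
Step 9: x=[8.9471] v=[-1.0983]
Step 10: x=[8.8361] v=[-1.1101]
Step 11: x=[8.7267] v=[-1.0941]
Step 12: x=[8.6216] v=[-1.0508]
Step 13: x=[8.5235] v=[-0.9812]
Step 14: x=[8.4348] v=[-0.8871]
Step 15: x=[8.3577] v=[-0.7708]
Step 16: x=[8.2942] v=[-0.6352]
Step 17: x=[8.2458] v=[-0.4838]
Step 18: x=[8.2138] v=[-0.3203]
Step 19: x=[8.1989] v=[-0.1488]
Step 20: x=[8.2016] v=[0.0265]
First v>=0 after going negative at step 20, time=2.0000

Answer: 2.0000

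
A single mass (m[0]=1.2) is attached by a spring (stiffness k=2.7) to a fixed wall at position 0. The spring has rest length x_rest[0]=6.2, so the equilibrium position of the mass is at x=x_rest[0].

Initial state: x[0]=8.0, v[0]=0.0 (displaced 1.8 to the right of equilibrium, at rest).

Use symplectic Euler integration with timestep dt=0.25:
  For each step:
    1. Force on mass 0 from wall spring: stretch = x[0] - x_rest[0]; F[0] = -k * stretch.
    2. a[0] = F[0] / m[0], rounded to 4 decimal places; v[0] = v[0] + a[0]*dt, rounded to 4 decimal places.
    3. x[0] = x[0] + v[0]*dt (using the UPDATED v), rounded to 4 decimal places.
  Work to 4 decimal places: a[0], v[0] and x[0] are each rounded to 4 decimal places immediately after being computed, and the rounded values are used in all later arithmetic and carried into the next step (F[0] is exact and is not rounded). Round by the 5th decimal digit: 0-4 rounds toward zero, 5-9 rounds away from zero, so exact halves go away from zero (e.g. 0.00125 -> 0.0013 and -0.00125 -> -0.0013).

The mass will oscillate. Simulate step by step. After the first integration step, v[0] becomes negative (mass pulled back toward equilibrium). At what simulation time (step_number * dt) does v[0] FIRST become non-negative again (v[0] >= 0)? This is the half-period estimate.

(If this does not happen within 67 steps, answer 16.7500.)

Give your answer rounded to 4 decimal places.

Answer: 2.2500

Derivation:
Step 0: x=[8.0000] v=[0.0000]
Step 1: x=[7.7469] v=[-1.0125]
Step 2: x=[7.2763] v=[-1.8826]
Step 3: x=[6.6543] v=[-2.4880]
Step 4: x=[5.9684] v=[-2.7436]
Step 5: x=[5.3151] v=[-2.6133]
Step 6: x=[4.7862] v=[-2.1156]
Step 7: x=[4.4561] v=[-1.3203]
Step 8: x=[4.3713] v=[-0.3394]
Step 9: x=[4.5436] v=[0.6893]
First v>=0 after going negative at step 9, time=2.2500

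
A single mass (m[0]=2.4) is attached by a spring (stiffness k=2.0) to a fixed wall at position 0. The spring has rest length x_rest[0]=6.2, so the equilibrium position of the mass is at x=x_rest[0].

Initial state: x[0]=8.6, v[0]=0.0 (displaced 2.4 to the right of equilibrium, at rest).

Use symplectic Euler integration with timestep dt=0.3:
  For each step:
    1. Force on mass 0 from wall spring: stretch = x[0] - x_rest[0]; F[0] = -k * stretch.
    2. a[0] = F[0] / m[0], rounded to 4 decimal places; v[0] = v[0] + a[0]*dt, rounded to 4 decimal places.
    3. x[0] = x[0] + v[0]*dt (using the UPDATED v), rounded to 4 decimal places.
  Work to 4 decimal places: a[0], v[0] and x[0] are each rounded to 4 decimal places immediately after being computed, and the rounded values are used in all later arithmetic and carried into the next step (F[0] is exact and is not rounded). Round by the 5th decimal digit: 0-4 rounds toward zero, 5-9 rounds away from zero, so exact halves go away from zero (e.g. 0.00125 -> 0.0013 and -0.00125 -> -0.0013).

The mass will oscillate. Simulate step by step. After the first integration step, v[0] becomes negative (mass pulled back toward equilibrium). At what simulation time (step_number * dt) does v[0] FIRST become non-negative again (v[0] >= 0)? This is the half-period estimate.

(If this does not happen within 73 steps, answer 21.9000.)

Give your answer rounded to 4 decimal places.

Answer: 3.6000

Derivation:
Step 0: x=[8.6000] v=[0.0000]
Step 1: x=[8.4200] v=[-0.6000]
Step 2: x=[8.0735] v=[-1.1550]
Step 3: x=[7.5865] v=[-1.6234]
Step 4: x=[6.9955] v=[-1.9700]
Step 5: x=[6.3448] v=[-2.1689]
Step 6: x=[5.6833] v=[-2.2051]
Step 7: x=[5.0605] v=[-2.0759]
Step 8: x=[4.5232] v=[-1.7910]
Step 9: x=[4.1117] v=[-1.3718]
Step 10: x=[3.8568] v=[-0.8497]
Step 11: x=[3.7776] v=[-0.2639]
Step 12: x=[3.8801] v=[0.3417]
First v>=0 after going negative at step 12, time=3.6000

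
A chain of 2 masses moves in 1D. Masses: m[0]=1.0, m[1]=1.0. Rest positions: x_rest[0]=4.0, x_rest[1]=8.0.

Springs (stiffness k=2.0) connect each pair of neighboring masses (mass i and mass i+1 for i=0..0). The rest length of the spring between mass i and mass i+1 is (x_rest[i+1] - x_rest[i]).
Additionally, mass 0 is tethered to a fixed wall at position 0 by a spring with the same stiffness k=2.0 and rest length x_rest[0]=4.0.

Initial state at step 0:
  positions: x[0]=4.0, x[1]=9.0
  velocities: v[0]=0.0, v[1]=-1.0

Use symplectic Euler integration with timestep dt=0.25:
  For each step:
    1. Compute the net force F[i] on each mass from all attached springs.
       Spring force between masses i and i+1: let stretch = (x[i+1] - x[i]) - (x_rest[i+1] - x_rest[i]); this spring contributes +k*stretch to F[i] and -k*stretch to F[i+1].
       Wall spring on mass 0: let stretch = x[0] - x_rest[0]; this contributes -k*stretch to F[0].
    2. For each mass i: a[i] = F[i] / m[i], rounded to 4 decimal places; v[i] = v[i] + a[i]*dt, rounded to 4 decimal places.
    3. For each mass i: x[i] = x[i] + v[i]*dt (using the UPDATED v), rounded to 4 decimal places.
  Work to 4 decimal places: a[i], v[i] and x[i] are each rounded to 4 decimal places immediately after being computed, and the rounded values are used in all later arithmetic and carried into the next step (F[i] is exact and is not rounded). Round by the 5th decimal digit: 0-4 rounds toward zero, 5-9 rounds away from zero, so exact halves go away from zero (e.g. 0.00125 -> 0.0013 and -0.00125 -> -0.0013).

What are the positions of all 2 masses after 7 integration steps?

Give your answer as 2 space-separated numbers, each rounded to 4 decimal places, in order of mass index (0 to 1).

Answer: 3.4563 7.1143

Derivation:
Step 0: x=[4.0000 9.0000] v=[0.0000 -1.0000]
Step 1: x=[4.1250 8.6250] v=[0.5000 -1.5000]
Step 2: x=[4.2969 8.1875] v=[0.6875 -1.7500]
Step 3: x=[4.4180 7.7637] v=[0.4844 -1.6953]
Step 4: x=[4.4051 7.4217] v=[-0.0518 -1.3682]
Step 5: x=[4.2186 7.2026] v=[-0.7461 -0.8765]
Step 6: x=[3.8778 7.1105] v=[-1.3634 -0.3685]
Step 7: x=[3.4563 7.1143] v=[-1.6860 0.0152]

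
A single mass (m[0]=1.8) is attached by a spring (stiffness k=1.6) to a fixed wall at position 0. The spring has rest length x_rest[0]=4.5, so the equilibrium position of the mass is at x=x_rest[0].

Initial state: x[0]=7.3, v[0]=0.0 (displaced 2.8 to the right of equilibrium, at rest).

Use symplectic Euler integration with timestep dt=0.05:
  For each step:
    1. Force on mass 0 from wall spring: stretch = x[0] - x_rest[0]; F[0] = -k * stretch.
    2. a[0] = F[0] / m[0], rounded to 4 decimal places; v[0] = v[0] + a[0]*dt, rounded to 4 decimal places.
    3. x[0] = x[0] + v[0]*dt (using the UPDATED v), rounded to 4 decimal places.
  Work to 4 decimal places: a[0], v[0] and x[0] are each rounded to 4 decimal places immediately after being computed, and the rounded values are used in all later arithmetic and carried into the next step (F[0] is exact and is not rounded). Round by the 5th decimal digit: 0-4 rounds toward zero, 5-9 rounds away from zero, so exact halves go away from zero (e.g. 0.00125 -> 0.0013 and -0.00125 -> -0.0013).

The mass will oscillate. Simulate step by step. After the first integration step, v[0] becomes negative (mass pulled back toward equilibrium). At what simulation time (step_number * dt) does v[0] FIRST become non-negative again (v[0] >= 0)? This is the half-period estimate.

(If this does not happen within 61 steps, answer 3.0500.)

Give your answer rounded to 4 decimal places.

Step 0: x=[7.3000] v=[0.0000]
Step 1: x=[7.2938] v=[-0.1244]
Step 2: x=[7.2814] v=[-0.2486]
Step 3: x=[7.2628] v=[-0.3722]
Step 4: x=[7.2381] v=[-0.4950]
Step 5: x=[7.2073] v=[-0.6167]
Step 6: x=[7.1705] v=[-0.7370]
Step 7: x=[7.1277] v=[-0.8557]
Step 8: x=[7.0791] v=[-0.9725]
Step 9: x=[7.0247] v=[-1.0871]
Step 10: x=[6.9647] v=[-1.1993]
Step 11: x=[6.8993] v=[-1.3088]
Step 12: x=[6.8285] v=[-1.4154]
Step 13: x=[6.7526] v=[-1.5189]
Step 14: x=[6.6717] v=[-1.6190]
Step 15: x=[6.5859] v=[-1.7155]
Step 16: x=[6.4955] v=[-1.8082]
Step 17: x=[6.4007] v=[-1.8969]
Step 18: x=[6.3016] v=[-1.9814]
Step 19: x=[6.1985] v=[-2.0615]
Step 20: x=[6.0917] v=[-2.1370]
Step 21: x=[5.9813] v=[-2.2077]
Step 22: x=[5.8676] v=[-2.2735]
Step 23: x=[5.7509] v=[-2.3343]
Step 24: x=[5.6314] v=[-2.3899]
Step 25: x=[5.5094] v=[-2.4402]
Step 26: x=[5.3851] v=[-2.4851]
Step 27: x=[5.2589] v=[-2.5244]
Step 28: x=[5.1310] v=[-2.5581]
Step 29: x=[5.0017] v=[-2.5861]
Step 30: x=[4.8713] v=[-2.6084]
Step 31: x=[4.7401] v=[-2.6249]
Step 32: x=[4.6083] v=[-2.6356]
Step 33: x=[4.4763] v=[-2.6404]
Step 34: x=[4.3443] v=[-2.6393]
Step 35: x=[4.2127] v=[-2.6324]
Step 36: x=[4.0817] v=[-2.6196]
Step 37: x=[3.9517] v=[-2.6010]
Step 38: x=[3.8229] v=[-2.5766]
Step 39: x=[3.6956] v=[-2.5465]
Step 40: x=[3.5701] v=[-2.5108]
Step 41: x=[3.4466] v=[-2.4695]
Step 42: x=[3.3255] v=[-2.4227]
Step 43: x=[3.2070] v=[-2.3705]
Step 44: x=[3.0914] v=[-2.3130]
Step 45: x=[2.9789] v=[-2.2504]
Step 46: x=[2.8698] v=[-2.1828]
Step 47: x=[2.7643] v=[-2.1103]
Step 48: x=[2.6626] v=[-2.0332]
Step 49: x=[2.5650] v=[-1.9515]
Step 50: x=[2.4717] v=[-1.8655]
Step 51: x=[2.3829] v=[-1.7754]
Step 52: x=[2.2988] v=[-1.6813]
Step 53: x=[2.2196] v=[-1.5835]
Step 54: x=[2.1455] v=[-1.4822]
Step 55: x=[2.0766] v=[-1.3776]
Step 56: x=[2.0131] v=[-1.2699]
Step 57: x=[1.9551] v=[-1.1594]
Step 58: x=[1.9028] v=[-1.0463]
Step 59: x=[1.8563] v=[-0.9309]
Step 60: x=[1.8156] v=[-0.8134]
Step 61: x=[1.7809] v=[-0.6941]
v[0] did not become non-negative within 61 steps; using fallback time=3.0500

Answer: 3.0500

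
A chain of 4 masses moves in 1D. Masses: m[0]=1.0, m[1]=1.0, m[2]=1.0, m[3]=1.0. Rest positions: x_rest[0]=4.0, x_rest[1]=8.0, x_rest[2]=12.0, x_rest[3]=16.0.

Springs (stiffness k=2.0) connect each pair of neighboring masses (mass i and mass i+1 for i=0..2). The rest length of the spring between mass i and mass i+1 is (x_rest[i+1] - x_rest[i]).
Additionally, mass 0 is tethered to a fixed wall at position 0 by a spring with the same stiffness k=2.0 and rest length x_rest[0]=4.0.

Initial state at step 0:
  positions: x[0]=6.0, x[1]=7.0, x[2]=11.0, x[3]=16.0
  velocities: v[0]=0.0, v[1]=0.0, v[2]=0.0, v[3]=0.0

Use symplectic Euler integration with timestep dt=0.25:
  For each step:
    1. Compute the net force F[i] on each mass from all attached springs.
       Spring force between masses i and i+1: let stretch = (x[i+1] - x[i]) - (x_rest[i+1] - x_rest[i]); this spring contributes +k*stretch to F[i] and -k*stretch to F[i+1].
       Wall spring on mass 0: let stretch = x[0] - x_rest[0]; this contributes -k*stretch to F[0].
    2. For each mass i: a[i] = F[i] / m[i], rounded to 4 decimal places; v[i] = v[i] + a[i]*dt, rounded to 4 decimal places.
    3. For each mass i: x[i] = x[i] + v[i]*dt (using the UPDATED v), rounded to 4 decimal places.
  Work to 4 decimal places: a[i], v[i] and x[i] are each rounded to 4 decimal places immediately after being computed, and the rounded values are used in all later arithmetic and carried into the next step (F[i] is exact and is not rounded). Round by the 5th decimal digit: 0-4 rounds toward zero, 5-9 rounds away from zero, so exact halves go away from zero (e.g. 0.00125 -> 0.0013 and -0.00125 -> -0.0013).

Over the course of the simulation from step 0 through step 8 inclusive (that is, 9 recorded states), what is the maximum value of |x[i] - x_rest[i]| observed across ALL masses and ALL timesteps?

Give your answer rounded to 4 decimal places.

Step 0: x=[6.0000 7.0000 11.0000 16.0000] v=[0.0000 0.0000 0.0000 0.0000]
Step 1: x=[5.3750 7.3750 11.1250 15.8750] v=[-2.5000 1.5000 0.5000 -0.5000]
Step 2: x=[4.3281 7.9688 11.3750 15.6563] v=[-4.1875 2.3750 1.0000 -0.8750]
Step 3: x=[3.1953 8.5333 11.7344 15.4024] v=[-4.5312 2.2578 1.4376 -1.0157]
Step 4: x=[2.3303 8.8307 12.1522 15.1900] v=[-3.4599 1.1894 1.6711 -0.8497]
Step 5: x=[1.9866 8.7307 12.5345 15.0979] v=[-1.3749 -0.4001 1.5293 -0.3686]
Step 6: x=[2.2376 8.2631 12.7618 15.1853] v=[1.0039 -1.8703 0.9091 0.3497]
Step 7: x=[2.9621 7.6047 12.7297 15.4698] v=[2.8979 -2.6337 -0.1285 1.1380]
Step 8: x=[3.8967 7.0066 12.3995 15.9118] v=[3.7382 -2.3925 -1.3210 1.7680]
Max displacement = 2.0134

Answer: 2.0134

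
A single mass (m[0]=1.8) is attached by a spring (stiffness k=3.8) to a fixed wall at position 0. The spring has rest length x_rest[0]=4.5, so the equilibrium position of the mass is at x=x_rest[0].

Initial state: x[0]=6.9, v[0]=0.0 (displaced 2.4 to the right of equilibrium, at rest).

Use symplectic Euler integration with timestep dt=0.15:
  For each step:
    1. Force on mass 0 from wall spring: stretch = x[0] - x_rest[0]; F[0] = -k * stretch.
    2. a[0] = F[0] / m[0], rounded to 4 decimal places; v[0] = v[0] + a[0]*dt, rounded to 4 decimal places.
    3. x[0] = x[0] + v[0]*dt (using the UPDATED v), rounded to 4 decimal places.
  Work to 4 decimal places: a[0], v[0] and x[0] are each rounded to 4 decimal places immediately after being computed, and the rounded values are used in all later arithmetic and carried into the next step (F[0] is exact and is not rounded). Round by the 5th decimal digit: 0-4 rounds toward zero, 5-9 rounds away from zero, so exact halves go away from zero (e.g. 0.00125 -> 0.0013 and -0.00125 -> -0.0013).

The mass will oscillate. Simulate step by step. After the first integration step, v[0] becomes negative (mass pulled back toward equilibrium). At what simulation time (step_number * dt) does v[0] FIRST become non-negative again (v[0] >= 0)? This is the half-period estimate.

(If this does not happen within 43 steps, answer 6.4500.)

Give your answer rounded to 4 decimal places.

Step 0: x=[6.9000] v=[0.0000]
Step 1: x=[6.7860] v=[-0.7600]
Step 2: x=[6.5634] v=[-1.4839]
Step 3: x=[6.2428] v=[-2.1373]
Step 4: x=[5.8394] v=[-2.6892]
Step 5: x=[5.3724] v=[-3.1133]
Step 6: x=[4.8640] v=[-3.3896]
Step 7: x=[4.3383] v=[-3.5049]
Step 8: x=[3.8202] v=[-3.4537]
Step 9: x=[3.3344] v=[-3.2384]
Step 10: x=[2.9040] v=[-2.8693]
Step 11: x=[2.5494] v=[-2.3639]
Step 12: x=[2.2875] v=[-1.7462]
Step 13: x=[2.1307] v=[-1.0456]
Step 14: x=[2.0864] v=[-0.2953]
Step 15: x=[2.1568] v=[0.4690]
First v>=0 after going negative at step 15, time=2.2500

Answer: 2.2500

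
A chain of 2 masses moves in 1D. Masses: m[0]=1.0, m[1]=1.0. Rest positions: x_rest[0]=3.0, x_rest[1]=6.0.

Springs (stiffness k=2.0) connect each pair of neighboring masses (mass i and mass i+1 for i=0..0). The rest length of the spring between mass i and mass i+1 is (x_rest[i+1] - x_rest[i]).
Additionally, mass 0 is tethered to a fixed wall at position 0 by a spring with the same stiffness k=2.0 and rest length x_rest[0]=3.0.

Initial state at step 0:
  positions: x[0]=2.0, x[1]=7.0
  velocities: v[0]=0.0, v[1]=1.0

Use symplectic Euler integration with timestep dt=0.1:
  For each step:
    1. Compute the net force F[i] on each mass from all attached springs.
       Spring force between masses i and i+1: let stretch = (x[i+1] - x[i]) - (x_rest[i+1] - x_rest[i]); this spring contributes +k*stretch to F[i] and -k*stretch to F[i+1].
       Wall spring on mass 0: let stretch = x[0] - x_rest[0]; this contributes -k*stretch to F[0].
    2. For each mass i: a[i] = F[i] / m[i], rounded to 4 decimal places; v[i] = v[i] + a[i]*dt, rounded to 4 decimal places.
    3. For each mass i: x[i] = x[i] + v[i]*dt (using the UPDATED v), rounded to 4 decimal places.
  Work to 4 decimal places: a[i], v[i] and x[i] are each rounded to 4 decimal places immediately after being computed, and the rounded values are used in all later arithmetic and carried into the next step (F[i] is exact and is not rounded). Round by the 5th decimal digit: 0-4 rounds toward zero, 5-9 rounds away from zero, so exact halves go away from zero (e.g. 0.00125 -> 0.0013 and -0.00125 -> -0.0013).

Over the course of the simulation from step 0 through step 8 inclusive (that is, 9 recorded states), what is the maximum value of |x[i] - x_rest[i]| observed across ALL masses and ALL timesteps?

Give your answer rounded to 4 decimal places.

Answer: 1.0800

Derivation:
Step 0: x=[2.0000 7.0000] v=[0.0000 1.0000]
Step 1: x=[2.0600 7.0600] v=[0.6000 0.6000]
Step 2: x=[2.1788 7.0800] v=[1.1880 0.2000]
Step 3: x=[2.3521 7.0620] v=[1.7325 -0.1802]
Step 4: x=[2.5725 7.0098] v=[2.2041 -0.5222]
Step 5: x=[2.8302 6.9288] v=[2.5771 -0.8097]
Step 6: x=[3.1133 6.8259] v=[2.8308 -1.0294]
Step 7: x=[3.4084 6.7087] v=[2.9507 -1.1719]
Step 8: x=[3.7013 6.5855] v=[2.9291 -1.2320]
Max displacement = 1.0800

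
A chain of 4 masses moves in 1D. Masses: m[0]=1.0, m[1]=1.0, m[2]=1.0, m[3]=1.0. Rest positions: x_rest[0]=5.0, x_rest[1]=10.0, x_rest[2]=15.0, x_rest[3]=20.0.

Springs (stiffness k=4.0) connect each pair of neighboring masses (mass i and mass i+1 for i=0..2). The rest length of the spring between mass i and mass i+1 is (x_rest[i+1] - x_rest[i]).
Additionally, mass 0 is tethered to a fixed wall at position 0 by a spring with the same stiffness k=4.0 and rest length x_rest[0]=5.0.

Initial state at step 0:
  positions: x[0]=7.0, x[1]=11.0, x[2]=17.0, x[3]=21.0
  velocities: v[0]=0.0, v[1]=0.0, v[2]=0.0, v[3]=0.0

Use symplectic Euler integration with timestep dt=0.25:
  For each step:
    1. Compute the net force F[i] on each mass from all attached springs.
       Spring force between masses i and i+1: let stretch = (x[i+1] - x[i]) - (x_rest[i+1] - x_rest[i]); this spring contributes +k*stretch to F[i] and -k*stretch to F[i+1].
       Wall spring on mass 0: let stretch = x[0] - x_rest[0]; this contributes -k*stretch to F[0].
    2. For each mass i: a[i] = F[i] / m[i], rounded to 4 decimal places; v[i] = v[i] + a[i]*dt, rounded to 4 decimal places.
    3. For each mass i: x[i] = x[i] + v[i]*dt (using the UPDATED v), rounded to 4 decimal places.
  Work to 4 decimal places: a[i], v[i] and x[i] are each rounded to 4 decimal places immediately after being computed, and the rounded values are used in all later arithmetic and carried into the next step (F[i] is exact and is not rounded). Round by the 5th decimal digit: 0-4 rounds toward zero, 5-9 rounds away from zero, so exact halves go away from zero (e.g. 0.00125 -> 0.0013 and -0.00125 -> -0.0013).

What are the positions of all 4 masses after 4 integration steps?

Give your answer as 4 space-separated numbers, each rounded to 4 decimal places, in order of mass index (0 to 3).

Step 0: x=[7.0000 11.0000 17.0000 21.0000] v=[0.0000 0.0000 0.0000 0.0000]
Step 1: x=[6.2500 11.5000 16.5000 21.2500] v=[-3.0000 2.0000 -2.0000 1.0000]
Step 2: x=[5.2500 11.9375 15.9375 21.5625] v=[-4.0000 1.7500 -2.2500 1.2500]
Step 3: x=[4.6094 11.7031 15.7813 21.7188] v=[-2.5625 -0.9375 -0.6250 0.6250]
Step 4: x=[4.5899 10.7149 16.0899 21.6407] v=[-0.0782 -3.9530 1.2343 -0.3125]

Answer: 4.5899 10.7149 16.0899 21.6407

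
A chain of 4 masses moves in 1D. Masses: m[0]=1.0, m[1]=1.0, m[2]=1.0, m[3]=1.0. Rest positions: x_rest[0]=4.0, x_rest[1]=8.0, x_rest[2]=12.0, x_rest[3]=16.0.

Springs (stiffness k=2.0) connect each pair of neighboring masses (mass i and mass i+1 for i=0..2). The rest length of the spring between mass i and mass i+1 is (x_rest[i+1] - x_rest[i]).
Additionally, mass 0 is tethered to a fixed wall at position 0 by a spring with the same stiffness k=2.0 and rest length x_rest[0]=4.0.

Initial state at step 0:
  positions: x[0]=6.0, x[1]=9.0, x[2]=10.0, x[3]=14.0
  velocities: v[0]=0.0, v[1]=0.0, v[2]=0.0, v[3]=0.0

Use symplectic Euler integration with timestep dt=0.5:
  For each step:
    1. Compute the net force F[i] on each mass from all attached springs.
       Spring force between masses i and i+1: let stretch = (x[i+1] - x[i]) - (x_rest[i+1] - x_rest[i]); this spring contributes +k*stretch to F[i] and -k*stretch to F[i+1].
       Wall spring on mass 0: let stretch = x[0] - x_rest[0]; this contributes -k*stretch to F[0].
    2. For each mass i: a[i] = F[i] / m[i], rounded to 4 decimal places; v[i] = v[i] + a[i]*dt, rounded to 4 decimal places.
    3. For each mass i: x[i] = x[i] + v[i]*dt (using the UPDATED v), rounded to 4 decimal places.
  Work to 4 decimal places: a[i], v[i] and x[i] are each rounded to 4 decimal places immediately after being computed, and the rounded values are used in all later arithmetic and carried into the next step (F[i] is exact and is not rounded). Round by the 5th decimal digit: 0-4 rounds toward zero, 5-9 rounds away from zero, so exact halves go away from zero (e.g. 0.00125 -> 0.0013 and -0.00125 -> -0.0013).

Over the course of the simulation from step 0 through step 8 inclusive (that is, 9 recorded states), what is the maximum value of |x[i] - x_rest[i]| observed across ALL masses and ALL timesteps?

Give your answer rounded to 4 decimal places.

Step 0: x=[6.0000 9.0000 10.0000 14.0000] v=[0.0000 0.0000 0.0000 0.0000]
Step 1: x=[4.5000 8.0000 11.5000 14.0000] v=[-3.0000 -2.0000 3.0000 0.0000]
Step 2: x=[2.5000 7.0000 12.5000 14.7500] v=[-4.0000 -2.0000 2.0000 1.5000]
Step 3: x=[1.5000 6.5000 11.8750 16.3750] v=[-2.0000 -1.0000 -1.2500 3.2500]
Step 4: x=[2.2500 6.1875 10.8125 17.7500] v=[1.5000 -0.6250 -2.1250 2.7500]
Step 5: x=[3.8438 6.2188 10.9063 17.6563] v=[3.1875 0.0625 0.1875 -0.1875]
Step 6: x=[4.7032 7.4063 12.0313 16.1876] v=[1.7187 2.3750 2.2500 -2.9375]
Step 7: x=[4.5625 9.5548 12.9220 14.6407] v=[-0.2814 4.2969 1.7813 -3.0938]
Step 8: x=[4.6367 10.8907 12.9884 14.2345] v=[0.1484 2.6718 0.1328 -0.8125]
Max displacement = 2.8907

Answer: 2.8907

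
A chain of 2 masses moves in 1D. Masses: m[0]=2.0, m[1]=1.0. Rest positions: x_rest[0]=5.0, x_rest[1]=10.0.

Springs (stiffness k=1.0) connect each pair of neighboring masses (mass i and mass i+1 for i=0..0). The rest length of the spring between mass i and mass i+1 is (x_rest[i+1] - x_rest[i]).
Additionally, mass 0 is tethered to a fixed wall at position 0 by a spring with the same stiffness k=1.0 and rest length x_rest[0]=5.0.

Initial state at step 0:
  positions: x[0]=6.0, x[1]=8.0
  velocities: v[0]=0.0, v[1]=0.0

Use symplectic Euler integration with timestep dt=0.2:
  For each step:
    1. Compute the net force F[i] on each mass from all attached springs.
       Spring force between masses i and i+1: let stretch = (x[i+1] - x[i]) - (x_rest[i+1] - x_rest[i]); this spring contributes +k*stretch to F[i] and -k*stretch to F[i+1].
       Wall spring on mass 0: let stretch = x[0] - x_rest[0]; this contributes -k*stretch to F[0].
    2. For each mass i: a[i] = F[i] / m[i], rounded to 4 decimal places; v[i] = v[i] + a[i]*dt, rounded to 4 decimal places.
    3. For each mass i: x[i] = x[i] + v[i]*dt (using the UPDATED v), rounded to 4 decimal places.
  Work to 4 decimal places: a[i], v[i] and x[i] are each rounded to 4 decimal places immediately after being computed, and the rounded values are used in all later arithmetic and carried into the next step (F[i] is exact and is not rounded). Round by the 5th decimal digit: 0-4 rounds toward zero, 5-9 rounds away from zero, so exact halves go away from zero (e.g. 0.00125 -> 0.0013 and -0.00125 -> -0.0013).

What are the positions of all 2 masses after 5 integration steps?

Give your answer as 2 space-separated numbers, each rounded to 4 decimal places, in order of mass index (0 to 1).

Answer: 4.9854 9.5348

Derivation:
Step 0: x=[6.0000 8.0000] v=[0.0000 0.0000]
Step 1: x=[5.9200 8.1200] v=[-0.4000 0.6000]
Step 2: x=[5.7656 8.3520] v=[-0.7720 1.1600]
Step 3: x=[5.5476 8.6805] v=[-1.0899 1.6427]
Step 4: x=[5.2813 9.0837] v=[-1.3314 2.0161]
Step 5: x=[4.9854 9.5348] v=[-1.4793 2.2556]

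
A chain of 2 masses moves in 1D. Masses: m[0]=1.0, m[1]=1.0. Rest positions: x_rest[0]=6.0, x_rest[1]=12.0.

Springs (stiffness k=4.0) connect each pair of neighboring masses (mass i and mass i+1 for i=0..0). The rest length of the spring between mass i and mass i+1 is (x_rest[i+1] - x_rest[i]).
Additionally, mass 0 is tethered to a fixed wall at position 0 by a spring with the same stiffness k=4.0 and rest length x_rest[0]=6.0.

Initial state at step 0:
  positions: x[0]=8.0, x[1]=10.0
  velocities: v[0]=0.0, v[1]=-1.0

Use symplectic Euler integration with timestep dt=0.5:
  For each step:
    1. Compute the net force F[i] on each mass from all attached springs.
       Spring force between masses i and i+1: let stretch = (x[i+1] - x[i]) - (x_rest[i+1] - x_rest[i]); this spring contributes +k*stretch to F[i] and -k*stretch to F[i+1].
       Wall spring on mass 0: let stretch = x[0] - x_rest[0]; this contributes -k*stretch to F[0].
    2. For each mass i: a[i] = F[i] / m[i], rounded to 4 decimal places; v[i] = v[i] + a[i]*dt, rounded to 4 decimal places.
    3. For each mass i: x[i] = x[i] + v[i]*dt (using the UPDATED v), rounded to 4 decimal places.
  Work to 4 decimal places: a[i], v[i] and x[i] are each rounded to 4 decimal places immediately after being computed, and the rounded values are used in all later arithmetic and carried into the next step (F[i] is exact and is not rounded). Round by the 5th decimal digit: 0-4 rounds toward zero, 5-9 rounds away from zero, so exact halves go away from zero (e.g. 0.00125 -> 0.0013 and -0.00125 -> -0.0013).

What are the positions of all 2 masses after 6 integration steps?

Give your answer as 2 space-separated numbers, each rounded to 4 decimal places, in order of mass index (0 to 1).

Answer: 10.0000 10.5000

Derivation:
Step 0: x=[8.0000 10.0000] v=[0.0000 -1.0000]
Step 1: x=[2.0000 13.5000] v=[-12.0000 7.0000]
Step 2: x=[5.5000 11.5000] v=[7.0000 -4.0000]
Step 3: x=[9.5000 9.5000] v=[8.0000 -4.0000]
Step 4: x=[4.0000 13.5000] v=[-11.0000 8.0000]
Step 5: x=[4.0000 14.0000] v=[0.0000 1.0000]
Step 6: x=[10.0000 10.5000] v=[12.0000 -7.0000]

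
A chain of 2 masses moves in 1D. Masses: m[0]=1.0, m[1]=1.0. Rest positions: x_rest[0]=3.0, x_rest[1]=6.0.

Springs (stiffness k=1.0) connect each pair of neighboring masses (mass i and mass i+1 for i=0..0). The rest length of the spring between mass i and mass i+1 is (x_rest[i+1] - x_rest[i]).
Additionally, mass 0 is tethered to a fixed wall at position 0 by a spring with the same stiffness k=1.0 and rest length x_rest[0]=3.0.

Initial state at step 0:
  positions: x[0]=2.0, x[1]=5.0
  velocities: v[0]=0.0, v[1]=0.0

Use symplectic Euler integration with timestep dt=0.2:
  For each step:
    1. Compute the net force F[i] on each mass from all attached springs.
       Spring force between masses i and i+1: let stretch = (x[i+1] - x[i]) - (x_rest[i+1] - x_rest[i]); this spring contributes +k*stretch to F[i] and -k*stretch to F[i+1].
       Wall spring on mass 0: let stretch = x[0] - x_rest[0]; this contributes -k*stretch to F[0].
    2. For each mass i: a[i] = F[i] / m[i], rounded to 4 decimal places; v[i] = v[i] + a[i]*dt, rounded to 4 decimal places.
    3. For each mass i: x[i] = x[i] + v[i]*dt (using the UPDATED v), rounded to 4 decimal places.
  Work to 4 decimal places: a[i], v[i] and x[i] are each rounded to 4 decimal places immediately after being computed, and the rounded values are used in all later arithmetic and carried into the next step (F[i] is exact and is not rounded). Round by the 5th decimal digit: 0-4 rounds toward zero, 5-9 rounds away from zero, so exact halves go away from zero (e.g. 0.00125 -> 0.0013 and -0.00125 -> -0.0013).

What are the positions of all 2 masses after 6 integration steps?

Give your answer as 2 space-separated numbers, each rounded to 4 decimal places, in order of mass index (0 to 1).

Step 0: x=[2.0000 5.0000] v=[0.0000 0.0000]
Step 1: x=[2.0400 5.0000] v=[0.2000 0.0000]
Step 2: x=[2.1168 5.0016] v=[0.3840 0.0080]
Step 3: x=[2.2243 5.0078] v=[0.5376 0.0310]
Step 4: x=[2.3542 5.0227] v=[0.6494 0.0743]
Step 5: x=[2.4967 5.0508] v=[0.7123 0.1406]
Step 6: x=[2.6415 5.0968] v=[0.7238 0.2298]

Answer: 2.6415 5.0968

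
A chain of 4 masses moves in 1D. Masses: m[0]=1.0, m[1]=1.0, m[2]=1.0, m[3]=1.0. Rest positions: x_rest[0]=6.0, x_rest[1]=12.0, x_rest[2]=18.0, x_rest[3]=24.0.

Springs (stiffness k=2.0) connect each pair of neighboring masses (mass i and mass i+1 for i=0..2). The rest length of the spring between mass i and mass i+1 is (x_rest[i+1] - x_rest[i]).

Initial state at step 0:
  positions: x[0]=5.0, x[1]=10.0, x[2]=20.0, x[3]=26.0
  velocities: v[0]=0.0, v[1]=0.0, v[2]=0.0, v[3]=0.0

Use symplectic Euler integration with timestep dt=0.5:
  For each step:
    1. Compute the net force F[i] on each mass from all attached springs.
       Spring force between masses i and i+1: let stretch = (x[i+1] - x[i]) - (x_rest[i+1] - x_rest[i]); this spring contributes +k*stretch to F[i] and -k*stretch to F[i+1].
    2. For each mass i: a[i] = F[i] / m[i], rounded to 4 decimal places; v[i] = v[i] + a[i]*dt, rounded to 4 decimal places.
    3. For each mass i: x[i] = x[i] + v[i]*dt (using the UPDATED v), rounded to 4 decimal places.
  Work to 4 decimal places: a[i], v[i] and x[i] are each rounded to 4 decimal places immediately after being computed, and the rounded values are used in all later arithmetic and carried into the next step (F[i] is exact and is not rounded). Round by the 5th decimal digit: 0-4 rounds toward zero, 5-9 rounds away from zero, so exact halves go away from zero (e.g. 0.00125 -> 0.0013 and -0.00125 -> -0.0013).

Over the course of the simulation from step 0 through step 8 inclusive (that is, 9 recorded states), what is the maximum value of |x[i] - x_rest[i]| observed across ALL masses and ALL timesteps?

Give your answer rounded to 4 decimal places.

Step 0: x=[5.0000 10.0000 20.0000 26.0000] v=[0.0000 0.0000 0.0000 0.0000]
Step 1: x=[4.5000 12.5000 18.0000 26.0000] v=[-1.0000 5.0000 -4.0000 0.0000]
Step 2: x=[5.0000 13.7500 17.2500 25.0000] v=[1.0000 2.5000 -1.5000 -2.0000]
Step 3: x=[6.8750 12.3750 18.6250 23.1250] v=[3.7500 -2.7500 2.7500 -3.7500]
Step 4: x=[8.5000 11.3750 19.1250 22.0000] v=[3.2500 -2.0000 1.0000 -2.2500]
Step 5: x=[8.5625 12.8125 17.1875 22.4375] v=[0.1250 2.8750 -3.8750 0.8750]
Step 6: x=[7.7500 14.3125 15.6875 23.2500] v=[-1.6250 3.0000 -3.0000 1.6250]
Step 7: x=[7.2188 13.2188 17.2813 23.2813] v=[-1.0625 -2.1875 3.1875 0.0625]
Step 8: x=[6.6876 11.1563 19.8438 23.3126] v=[-1.0625 -4.1250 5.1250 0.0625]
Max displacement = 2.5625

Answer: 2.5625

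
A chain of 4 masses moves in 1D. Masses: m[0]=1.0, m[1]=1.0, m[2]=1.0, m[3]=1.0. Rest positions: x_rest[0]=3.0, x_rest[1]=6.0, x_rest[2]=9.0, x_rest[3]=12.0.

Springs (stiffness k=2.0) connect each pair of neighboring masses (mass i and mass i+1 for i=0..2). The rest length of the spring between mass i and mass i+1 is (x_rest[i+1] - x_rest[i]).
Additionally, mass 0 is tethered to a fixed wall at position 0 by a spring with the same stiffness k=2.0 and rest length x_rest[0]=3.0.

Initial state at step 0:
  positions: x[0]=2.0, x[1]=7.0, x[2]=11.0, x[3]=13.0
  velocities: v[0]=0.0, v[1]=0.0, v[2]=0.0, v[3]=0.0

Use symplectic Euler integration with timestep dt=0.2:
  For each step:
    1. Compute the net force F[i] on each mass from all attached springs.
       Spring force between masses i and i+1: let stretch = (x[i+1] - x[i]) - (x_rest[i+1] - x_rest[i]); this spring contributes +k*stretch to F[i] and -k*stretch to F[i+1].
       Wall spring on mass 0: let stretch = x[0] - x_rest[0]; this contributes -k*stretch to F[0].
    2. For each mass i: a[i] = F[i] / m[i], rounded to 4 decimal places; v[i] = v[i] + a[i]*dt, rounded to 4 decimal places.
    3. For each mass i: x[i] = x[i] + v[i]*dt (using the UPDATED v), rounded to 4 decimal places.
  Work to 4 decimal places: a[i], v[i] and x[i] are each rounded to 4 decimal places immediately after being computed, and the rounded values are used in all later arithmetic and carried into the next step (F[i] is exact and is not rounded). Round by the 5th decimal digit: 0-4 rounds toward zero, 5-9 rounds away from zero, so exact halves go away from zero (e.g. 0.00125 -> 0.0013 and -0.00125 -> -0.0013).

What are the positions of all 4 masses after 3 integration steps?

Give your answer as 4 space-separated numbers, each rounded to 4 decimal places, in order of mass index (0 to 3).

Answer: 3.2247 6.6114 10.1639 13.3876

Derivation:
Step 0: x=[2.0000 7.0000 11.0000 13.0000] v=[0.0000 0.0000 0.0000 0.0000]
Step 1: x=[2.2400 6.9200 10.8400 13.0800] v=[1.2000 -0.4000 -0.8000 0.4000]
Step 2: x=[2.6752 6.7792 10.5456 13.2208] v=[2.1760 -0.7040 -1.4720 0.7040]
Step 3: x=[3.2247 6.6114 10.1639 13.3876] v=[2.7475 -0.8390 -1.9085 0.8339]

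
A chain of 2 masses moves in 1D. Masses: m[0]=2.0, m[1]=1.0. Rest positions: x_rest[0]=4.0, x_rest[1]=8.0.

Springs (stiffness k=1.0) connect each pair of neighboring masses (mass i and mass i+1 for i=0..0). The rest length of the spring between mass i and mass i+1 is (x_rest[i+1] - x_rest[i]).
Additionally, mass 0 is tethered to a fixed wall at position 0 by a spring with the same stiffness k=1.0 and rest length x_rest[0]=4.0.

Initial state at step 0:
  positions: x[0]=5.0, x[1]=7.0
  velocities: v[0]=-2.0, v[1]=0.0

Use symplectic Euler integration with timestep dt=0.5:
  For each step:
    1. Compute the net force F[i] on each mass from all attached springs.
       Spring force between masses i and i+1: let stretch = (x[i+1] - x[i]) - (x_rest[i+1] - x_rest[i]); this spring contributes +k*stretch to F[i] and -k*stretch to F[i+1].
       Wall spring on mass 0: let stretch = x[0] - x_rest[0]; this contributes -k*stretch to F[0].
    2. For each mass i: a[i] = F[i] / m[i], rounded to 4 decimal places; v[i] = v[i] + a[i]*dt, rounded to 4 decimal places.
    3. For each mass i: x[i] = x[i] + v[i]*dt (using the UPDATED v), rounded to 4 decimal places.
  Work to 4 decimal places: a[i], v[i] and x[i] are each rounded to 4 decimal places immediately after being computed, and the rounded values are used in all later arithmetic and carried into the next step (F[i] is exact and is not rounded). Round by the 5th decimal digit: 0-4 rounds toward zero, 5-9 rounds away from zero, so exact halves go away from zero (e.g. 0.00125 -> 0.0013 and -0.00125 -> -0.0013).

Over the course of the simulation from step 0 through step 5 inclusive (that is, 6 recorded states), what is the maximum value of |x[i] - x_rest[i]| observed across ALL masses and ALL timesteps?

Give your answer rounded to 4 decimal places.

Answer: 2.8661

Derivation:
Step 0: x=[5.0000 7.0000] v=[-2.0000 0.0000]
Step 1: x=[3.6250 7.5000] v=[-2.7500 1.0000]
Step 2: x=[2.2813 8.0313] v=[-2.6875 1.0625]
Step 3: x=[1.3712 8.1251] v=[-1.8203 0.1875]
Step 4: x=[1.1339 7.5304] v=[-0.4746 -1.1895]
Step 5: x=[1.5545 6.3365] v=[0.8411 -2.3878]
Max displacement = 2.8661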